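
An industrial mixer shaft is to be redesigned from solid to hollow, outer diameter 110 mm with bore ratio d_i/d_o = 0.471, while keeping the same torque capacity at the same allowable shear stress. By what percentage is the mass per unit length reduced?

Equal τ_max and T ⇒ the solid shaft needs d_s³ = d_o³(1−k⁴), so d_s = 110·(1−0.471⁴)^(1/3) = 108.2 mm.
Area ratio A_h/A_s = d_o²(1−k²)/d_s² = (1−k²)/(1−k⁴)^(2/3) = 0.8048.
Mass saving = 1 − 0.8048 = 19.5 %.

19.5 %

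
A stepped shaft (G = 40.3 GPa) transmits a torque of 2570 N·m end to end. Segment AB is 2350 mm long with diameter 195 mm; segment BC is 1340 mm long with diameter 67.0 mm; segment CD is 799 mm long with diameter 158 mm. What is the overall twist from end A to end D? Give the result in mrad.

J_AB = π(0.195)⁴/32 = 1.42×10^-4 m⁴; J_BC = π(0.0670)⁴/32 = 1.98×10^-6 m⁴; J_CD = π(0.158)⁴/32 = 6.12×10^-5 m⁴.
θ = (T/G)·Σ L_i/J_i = (2570/40.3×10⁹)·(2.35/1.42×10^-4 + 1.34/1.98×10^-6 + 0.799/6.12×10^-5) = 0.04508 rad.

45.1 mrad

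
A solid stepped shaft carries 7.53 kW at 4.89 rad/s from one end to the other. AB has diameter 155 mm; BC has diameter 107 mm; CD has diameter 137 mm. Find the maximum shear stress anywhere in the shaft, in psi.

929 psi

ω = 4.89 rad/s, so T = P/ω = 7.53×10³ / 4.890 = 1540 N·m.
Under the same torque, τ_max = 16T/(πd³) is largest where d is smallest — segment BC (d = 107 mm).
τ_max = 16·1540/(π·(0.107)³) = 6.402×10^6 Pa.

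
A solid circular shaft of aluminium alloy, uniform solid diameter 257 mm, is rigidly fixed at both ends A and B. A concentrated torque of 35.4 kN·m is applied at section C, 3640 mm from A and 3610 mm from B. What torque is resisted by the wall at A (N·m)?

With uniform GJ and both ends fixed, compatibility θ_AC = θ_CB gives T_A·a = T_B·b, together with T_A + T_B = T₀.
T_A = T₀·b/(a+b) = 35400·3610/7250 = 17630 N·m; T_B = 17770 N·m.

17600 N·m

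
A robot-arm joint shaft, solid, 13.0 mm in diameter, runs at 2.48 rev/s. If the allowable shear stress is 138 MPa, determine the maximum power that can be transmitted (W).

928 W

J = πd⁴/32 = π(0.0130)⁴/32 = 2.804×10^-9 m⁴.
T_max = τ_allow·J/r = 1.38×10^8 × 2.804×10^-9 / 0.00650 = 59.53 N·m.
ω = 2π·2.48 = 15.58 rad/s, so P_max = T_max·ω = 927.6 W.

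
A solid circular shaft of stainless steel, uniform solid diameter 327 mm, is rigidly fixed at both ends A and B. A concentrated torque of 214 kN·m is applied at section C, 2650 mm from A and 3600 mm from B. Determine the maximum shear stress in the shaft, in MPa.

With uniform GJ and both ends fixed, compatibility θ_AC = θ_CB gives T_A·a = T_B·b, together with T_A + T_B = T₀.
T_A = T₀·b/(a+b) = 214000·3600/6250 = 123300 N·m; T_B = 90740 N·m.
τ in each portion: τ_AC = 1.80×10^7 Pa, τ_CB = 1.32×10^7 Pa; maximum is in AC.
τ_max = T_AC·r/J = 123300·0.164/1.12×10^-3 = 1.795×10^7 Pa.

18.0 MPa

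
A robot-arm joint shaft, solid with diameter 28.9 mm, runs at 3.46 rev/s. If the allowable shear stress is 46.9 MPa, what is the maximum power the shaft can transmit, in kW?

J = πd⁴/32 = π(0.0289)⁴/32 = 6.848×10^-8 m⁴.
T_max = τ_allow·J/r = 4.69×10^7 × 6.848×10^-8 / 0.0144 = 222.3 N·m.
ω = 2π·3.46 = 21.74 rad/s, so P_max = T_max·ω = 4832 W.

4.83 kW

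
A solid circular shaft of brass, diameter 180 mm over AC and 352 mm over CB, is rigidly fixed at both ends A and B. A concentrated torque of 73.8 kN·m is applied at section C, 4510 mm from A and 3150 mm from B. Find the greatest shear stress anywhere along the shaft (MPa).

8.23 MPa

Compatibility: T_A·a/J_AC = T_B·b/J_CB with T_A + T_B = T₀.
J_AC = 1.03×10^-4 m⁴, J_CB = 1.51×10^-3 m⁴, so T_A = T₀·(J_AC/a)/((J_AC/a)+(J_CB/b)) = 3364 N·m, T_B = 70440 N·m.
τ in each portion: τ_AC = 2.94×10^6 Pa, τ_CB = 8.23×10^6 Pa; maximum is in CB.
τ_max = T_CB·r/J = 70440·0.176/1.51×10^-3 = 8.225×10^6 Pa.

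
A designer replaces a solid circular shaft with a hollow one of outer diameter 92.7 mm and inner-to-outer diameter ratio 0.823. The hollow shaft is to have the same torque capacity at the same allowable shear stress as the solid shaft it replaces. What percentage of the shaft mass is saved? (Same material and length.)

51.4 %

Equal τ_max and T ⇒ the solid shaft needs d_s³ = d_o³(1−k⁴), so d_s = 92.7·(1−0.823⁴)^(1/3) = 75.55 mm.
Area ratio A_h/A_s = d_o²(1−k²)/d_s² = (1−k²)/(1−k⁴)^(2/3) = 0.4859.
Mass saving = 1 − 0.4859 = 51.4 %.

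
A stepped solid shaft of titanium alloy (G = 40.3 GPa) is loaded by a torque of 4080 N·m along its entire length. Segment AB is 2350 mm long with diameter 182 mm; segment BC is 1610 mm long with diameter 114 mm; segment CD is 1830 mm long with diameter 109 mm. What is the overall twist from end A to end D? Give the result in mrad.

25.4 mrad

J_AB = π(0.182)⁴/32 = 1.08×10^-4 m⁴; J_BC = π(0.114)⁴/32 = 1.66×10^-5 m⁴; J_CD = π(0.109)⁴/32 = 1.39×10^-5 m⁴.
θ = (T/G)·Σ L_i/J_i = (4080/40.3×10⁹)·(2.35/1.08×10^-4 + 1.61/1.66×10^-5 + 1.83/1.39×10^-5) = 0.02541 rad.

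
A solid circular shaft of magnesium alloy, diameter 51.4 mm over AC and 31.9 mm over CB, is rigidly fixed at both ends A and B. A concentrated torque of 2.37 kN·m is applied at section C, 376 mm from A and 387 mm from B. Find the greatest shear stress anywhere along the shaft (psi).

Compatibility: T_A·a/J_AC = T_B·b/J_CB with T_A + T_B = T₀.
J_AC = 6.85×10^-7 m⁴, J_CB = 1.02×10^-7 m⁴, so T_A = T₀·(J_AC/a)/((J_AC/a)+(J_CB/b)) = 2071 N·m, T_B = 298.6 N·m.
τ in each portion: τ_AC = 7.77×10^7 Pa, τ_CB = 4.68×10^7 Pa; maximum is in AC.
τ_max = T_AC·r/J = 2071·0.0257/6.85×10^-7 = 7.769×10^7 Pa.

11300 psi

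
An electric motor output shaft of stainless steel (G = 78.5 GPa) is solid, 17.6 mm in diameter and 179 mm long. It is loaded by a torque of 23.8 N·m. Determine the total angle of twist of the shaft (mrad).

J = πd⁴/32 = π(0.0176)⁴/32 = 9.420×10^-9 m⁴.
θ = T·L/(G·J) = 23.80 × 0.179 / (78.5×10⁹ × 9.420×10^-9) = 5.761×10^-3 rad.

5.76 mrad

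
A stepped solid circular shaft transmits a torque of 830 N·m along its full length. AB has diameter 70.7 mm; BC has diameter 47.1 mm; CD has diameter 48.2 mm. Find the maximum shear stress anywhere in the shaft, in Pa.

4.05e7 Pa

Under the same torque, τ_max = 16T/(πd³) is largest where d is smallest — segment BC (d = 47.1 mm).
τ_max = 16·830.0/(π·(0.0471)³) = 4.046×10^7 Pa.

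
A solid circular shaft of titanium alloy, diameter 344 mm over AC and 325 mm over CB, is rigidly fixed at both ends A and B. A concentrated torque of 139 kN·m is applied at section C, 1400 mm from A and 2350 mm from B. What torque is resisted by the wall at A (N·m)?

Compatibility: T_A·a/J_AC = T_B·b/J_CB with T_A + T_B = T₀.
J_AC = 1.37×10^-3 m⁴, J_CB = 1.10×10^-3 m⁴, so T_A = T₀·(J_AC/a)/((J_AC/a)+(J_CB/b)) = 94260 N·m, T_B = 44740 N·m.

94300 N·m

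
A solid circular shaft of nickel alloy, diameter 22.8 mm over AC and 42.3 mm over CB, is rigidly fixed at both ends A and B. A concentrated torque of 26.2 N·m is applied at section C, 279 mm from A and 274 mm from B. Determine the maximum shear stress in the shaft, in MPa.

1.63 MPa

Compatibility: T_A·a/J_AC = T_B·b/J_CB with T_A + T_B = T₀.
J_AC = 2.65×10^-8 m⁴, J_CB = 3.14×10^-7 m⁴, so T_A = T₀·(J_AC/a)/((J_AC/a)+(J_CB/b)) = 2.006 N·m, T_B = 24.19 N·m.
τ in each portion: τ_AC = 8.62×10^5 Pa, τ_CB = 1.63×10^6 Pa; maximum is in CB.
τ_max = T_CB·r/J = 24.19·0.0211/3.14×10^-7 = 1.628×10^6 Pa.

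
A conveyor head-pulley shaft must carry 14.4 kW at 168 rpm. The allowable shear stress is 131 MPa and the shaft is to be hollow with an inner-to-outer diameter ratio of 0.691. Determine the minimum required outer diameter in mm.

34.5 mm

ω = 2π·168/60 = 17.59 rad/s, so T = P/ω = 14.4×10³ / 17.59 = 818.5 N·m.
For a hollow shaft with d_i/d_o = 0.691: τ_max = 16T/(π d_o³ (1−k⁴)), so d_o = [16T/(π τ_allow (1−k⁴))]^(1/3) = [16·818.5/(π·1.31×10^8·0.7720)]^(1/3) = 0.03454 m.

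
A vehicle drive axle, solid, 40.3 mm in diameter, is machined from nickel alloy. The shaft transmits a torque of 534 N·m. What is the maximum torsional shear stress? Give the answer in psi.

J = πd⁴/32 = π(0.0403)⁴/32 = 2.590×10^-7 m⁴.
τ_max = T·r/J = 534.0 × 0.0201 / 2.590×10^-7 = 4.155×10^7 Pa.

6030 psi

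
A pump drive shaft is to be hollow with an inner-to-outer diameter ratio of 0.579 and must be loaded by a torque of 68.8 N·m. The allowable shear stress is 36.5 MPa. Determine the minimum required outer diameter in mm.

22.1 mm

For a hollow shaft with d_i/d_o = 0.579: τ_max = 16T/(π d_o³ (1−k⁴)), so d_o = [16T/(π τ_allow (1−k⁴))]^(1/3) = [16·68.80/(π·3.65×10^7·0.8876)]^(1/3) = 0.02211 m.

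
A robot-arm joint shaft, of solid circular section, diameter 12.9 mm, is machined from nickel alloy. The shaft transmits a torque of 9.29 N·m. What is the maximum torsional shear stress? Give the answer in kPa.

J = πd⁴/32 = π(0.0129)⁴/32 = 2.719×10^-9 m⁴.
τ_max = T·r/J = 9.290 × 0.00645 / 2.719×10^-9 = 2.204×10^7 Pa.

22000 kPa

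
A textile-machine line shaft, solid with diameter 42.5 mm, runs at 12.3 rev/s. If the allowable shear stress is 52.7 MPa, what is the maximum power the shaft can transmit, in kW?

J = πd⁴/32 = π(0.0425)⁴/32 = 3.203×10^-7 m⁴.
T_max = τ_allow·J/r = 5.27×10^7 × 3.203×10^-7 / 0.0213 = 794.3 N·m.
ω = 2π·12.3 = 77.28 rad/s, so P_max = T_max·ω = 6.139×10^4 W.

61.4 kW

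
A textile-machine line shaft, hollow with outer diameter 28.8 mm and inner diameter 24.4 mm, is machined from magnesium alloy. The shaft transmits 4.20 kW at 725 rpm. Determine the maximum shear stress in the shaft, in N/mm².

24.3 N/mm²

ω = 2π·725/60 = 75.92 rad/s, so T = P/ω = 4.20×10³ / 75.92 = 55.32 N·m.
J = π(d_o⁴ − d_i⁴)/32 = π(0.0288⁴ − 0.0244⁴)/32 = 3.274×10^-8 m⁴.
τ_max = T·r/J = 55.32 × 0.0144 / 3.274×10^-8 = 2.433×10^7 Pa.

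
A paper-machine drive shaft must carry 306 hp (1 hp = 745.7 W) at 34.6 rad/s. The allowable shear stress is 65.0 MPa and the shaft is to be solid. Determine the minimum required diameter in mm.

ω = 34.6 rad/s, so T = P/ω = 306×745.7 / 34.60 = 6595 N·m.
For a solid shaft τ_max = 16T/(πd³), so d = (16T/(π τ_allow))^(1/3) = (16·6595/(π·6.50×10^7))^(1/3) = 0.08025 m.

80.2 mm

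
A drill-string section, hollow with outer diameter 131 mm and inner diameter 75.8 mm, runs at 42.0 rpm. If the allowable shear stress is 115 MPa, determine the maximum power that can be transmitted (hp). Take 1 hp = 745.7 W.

J = π(d_o⁴ − d_i⁴)/32 = π(0.131⁴ − 0.0758⁴)/32 = 2.567×10^-5 m⁴.
T_max = τ_allow·J/r = 1.15×10^8 × 2.567×10^-5 / 0.0655 = 45070 N·m.
ω = 2π·42.0/60 = 4.398 rad/s, so P_max = T_max·ω = 1.982×10^5 W.

266 hp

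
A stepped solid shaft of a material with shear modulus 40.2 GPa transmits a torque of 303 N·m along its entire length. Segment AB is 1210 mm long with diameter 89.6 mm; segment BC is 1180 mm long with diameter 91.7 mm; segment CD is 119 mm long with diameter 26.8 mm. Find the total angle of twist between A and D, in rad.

0.0204 rad

J_AB = π(0.0896)⁴/32 = 6.33×10^-6 m⁴; J_BC = π(0.0917)⁴/32 = 6.94×10^-6 m⁴; J_CD = π(0.0268)⁴/32 = 5.06×10^-8 m⁴.
θ = (T/G)·Σ L_i/J_i = (303.0/40.2×10⁹)·(1.21/6.33×10^-6 + 1.18/6.94×10^-6 + 0.119/5.06×10^-8) = 0.02043 rad.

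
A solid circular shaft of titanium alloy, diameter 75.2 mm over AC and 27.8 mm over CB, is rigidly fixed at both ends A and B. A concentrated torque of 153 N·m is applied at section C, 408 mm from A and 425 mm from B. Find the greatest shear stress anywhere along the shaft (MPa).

1.80 MPa

Compatibility: T_A·a/J_AC = T_B·b/J_CB with T_A + T_B = T₀.
J_AC = 3.14×10^-6 m⁴, J_CB = 5.86×10^-8 m⁴, so T_A = T₀·(J_AC/a)/((J_AC/a)+(J_CB/b)) = 150.3 N·m, T_B = 2.695 N·m.
τ in each portion: τ_AC = 1.80×10^6 Pa, τ_CB = 6.39×10^5 Pa; maximum is in AC.
τ_max = T_AC·r/J = 150.3·0.0376/3.14×10^-6 = 1.800×10^6 Pa.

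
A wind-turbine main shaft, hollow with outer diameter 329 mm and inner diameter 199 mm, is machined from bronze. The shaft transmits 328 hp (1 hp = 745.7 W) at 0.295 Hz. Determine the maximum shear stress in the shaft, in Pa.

2.18e7 Pa

ω = 2π·0.295 = 1.854 rad/s, so T = P/ω = 328×745.7 / 1.854 = 132000 N·m.
J = π(d_o⁴ − d_i⁴)/32 = π(0.329⁴ − 0.199⁴)/32 = 9.963×10^-4 m⁴.
τ_max = T·r/J = 132000 × 0.165 / 9.963×10^-4 = 2.179×10^7 Pa.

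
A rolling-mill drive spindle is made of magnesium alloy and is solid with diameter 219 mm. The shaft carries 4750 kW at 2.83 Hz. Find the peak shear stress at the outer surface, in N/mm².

ω = 2π·2.83 = 17.78 rad/s, so T = P/ω = 4750×10³ / 17.78 = 267100 N·m.
J = πd⁴/32 = π(0.219)⁴/32 = 2.258×10^-4 m⁴.
τ_max = T·r/J = 267100 × 0.110 / 2.258×10^-4 = 1.295×10^8 Pa.

130 N/mm²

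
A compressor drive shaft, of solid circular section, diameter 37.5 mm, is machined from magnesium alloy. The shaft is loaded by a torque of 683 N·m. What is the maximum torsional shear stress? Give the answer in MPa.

J = πd⁴/32 = π(0.0375)⁴/32 = 1.941×10^-7 m⁴.
τ_max = T·r/J = 683.0 × 0.0187 / 1.941×10^-7 = 6.596×10^7 Pa.

66.0 MPa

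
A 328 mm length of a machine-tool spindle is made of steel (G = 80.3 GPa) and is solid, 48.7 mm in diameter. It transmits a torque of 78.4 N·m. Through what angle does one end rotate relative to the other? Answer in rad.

5.80e-4 rad

J = πd⁴/32 = π(0.0487)⁴/32 = 5.522×10^-7 m⁴.
θ = T·L/(G·J) = 78.40 × 0.328 / (80.3×10⁹ × 5.522×10^-7) = 5.799×10^-4 rad.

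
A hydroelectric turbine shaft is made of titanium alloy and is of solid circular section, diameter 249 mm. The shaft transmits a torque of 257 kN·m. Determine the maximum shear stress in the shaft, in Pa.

8.48e7 Pa

J = πd⁴/32 = π(0.249)⁴/32 = 3.774×10^-4 m⁴.
τ_max = T·r/J = 257000 × 0.124 / 3.774×10^-4 = 8.478×10^7 Pa.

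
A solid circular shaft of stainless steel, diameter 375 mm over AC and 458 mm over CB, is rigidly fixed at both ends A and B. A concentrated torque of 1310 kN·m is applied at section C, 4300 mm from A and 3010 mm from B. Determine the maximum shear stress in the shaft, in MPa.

52.8 MPa

Compatibility: T_A·a/J_AC = T_B·b/J_CB with T_A + T_B = T₀.
J_AC = 1.94×10^-3 m⁴, J_CB = 4.32×10^-3 m⁴, so T_A = T₀·(J_AC/a)/((J_AC/a)+(J_CB/b)) = 313500 N·m, T_B = 996500 N·m.
τ in each portion: τ_AC = 3.03×10^7 Pa, τ_CB = 5.28×10^7 Pa; maximum is in CB.
τ_max = T_CB·r/J = 996500·0.229/4.32×10^-3 = 5.283×10^7 Pa.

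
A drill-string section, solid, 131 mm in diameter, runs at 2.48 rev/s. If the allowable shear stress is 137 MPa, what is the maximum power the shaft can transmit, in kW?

942 kW

J = πd⁴/32 = π(0.131)⁴/32 = 2.891×10^-5 m⁴.
T_max = τ_allow·J/r = 1.37×10^8 × 2.891×10^-5 / 0.0655 = 60470 N·m.
ω = 2π·2.48 = 15.58 rad/s, so P_max = T_max·ω = 9.423×10^5 W.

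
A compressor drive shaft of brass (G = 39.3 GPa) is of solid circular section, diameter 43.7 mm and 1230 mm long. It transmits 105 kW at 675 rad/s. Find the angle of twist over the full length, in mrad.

13.6 mrad

ω = 675 rad/s, so T = P/ω = 105×10³ / 675.0 = 155.6 N·m.
J = πd⁴/32 = π(0.0437)⁴/32 = 3.580×10^-7 m⁴.
θ = T·L/(G·J) = 155.6 × 1.23 / (39.3×10⁹ × 3.580×10^-7) = 0.01360 rad.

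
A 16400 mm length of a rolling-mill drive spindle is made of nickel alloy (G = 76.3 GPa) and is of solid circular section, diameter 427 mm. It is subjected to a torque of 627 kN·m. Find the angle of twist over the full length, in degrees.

J = πd⁴/32 = π(0.427)⁴/32 = 3.264×10^-3 m⁴.
θ = T·L/(G·J) = 627000 × 16.4 / (76.3×10⁹ × 3.264×10^-3) = 0.04129 rad.

2.37°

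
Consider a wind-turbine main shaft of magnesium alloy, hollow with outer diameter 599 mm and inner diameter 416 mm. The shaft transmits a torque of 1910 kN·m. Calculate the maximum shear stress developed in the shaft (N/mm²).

J = π(d_o⁴ − d_i⁴)/32 = π(0.599⁴ − 0.416⁴)/32 = 9.699×10^-3 m⁴.
τ_max = T·r/J = 1.910e6 × 0.299 / 9.699×10^-3 = 5.898×10^7 Pa.

59.0 N/mm²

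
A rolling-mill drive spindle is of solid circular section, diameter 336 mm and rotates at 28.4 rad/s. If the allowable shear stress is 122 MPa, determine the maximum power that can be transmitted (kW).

25800 kW

J = πd⁴/32 = π(0.336)⁴/32 = 1.251×10^-3 m⁴.
T_max = τ_allow·J/r = 1.22×10^8 × 1.251×10^-3 / 0.168 = 908700 N·m.
ω = 28.4 rad/s, so P_max = T_max·ω = 2.581×10^7 W.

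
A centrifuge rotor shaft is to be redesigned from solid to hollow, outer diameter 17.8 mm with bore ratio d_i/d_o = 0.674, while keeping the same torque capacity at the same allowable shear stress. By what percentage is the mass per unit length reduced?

36.3 %

Equal τ_max and T ⇒ the solid shaft needs d_s³ = d_o³(1−k⁴), so d_s = 17.8·(1−0.674⁴)^(1/3) = 16.48 mm.
Area ratio A_h/A_s = d_o²(1−k²)/d_s² = (1−k²)/(1−k⁴)^(2/3) = 0.6366.
Mass saving = 1 − 0.6366 = 36.3 %.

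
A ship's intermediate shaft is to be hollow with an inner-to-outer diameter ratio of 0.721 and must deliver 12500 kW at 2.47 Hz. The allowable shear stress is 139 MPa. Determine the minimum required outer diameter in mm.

ω = 2π·2.47 = 15.52 rad/s, so T = P/ω = 12500×10³ / 15.52 = 805400 N·m.
For a hollow shaft with d_i/d_o = 0.721: τ_max = 16T/(π d_o³ (1−k⁴)), so d_o = [16T/(π τ_allow (1−k⁴))]^(1/3) = [16·805400/(π·1.39×10^8·0.7298)]^(1/3) = 0.3432 m.

343 mm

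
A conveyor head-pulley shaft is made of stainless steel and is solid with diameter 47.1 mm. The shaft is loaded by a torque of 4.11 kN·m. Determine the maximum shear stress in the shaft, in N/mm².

J = πd⁴/32 = π(0.0471)⁴/32 = 4.832×10^-7 m⁴.
τ_max = T·r/J = 4110 × 0.0236 / 4.832×10^-7 = 2.003×10^8 Pa.

200 N/mm²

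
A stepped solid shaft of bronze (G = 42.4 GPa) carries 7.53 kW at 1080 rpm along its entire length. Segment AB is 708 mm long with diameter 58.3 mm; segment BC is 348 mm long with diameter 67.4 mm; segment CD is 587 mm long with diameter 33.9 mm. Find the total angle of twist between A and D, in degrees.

0.479°

ω = 2π·1080/60 = 113.1 rad/s, so T = P/ω = 7.53×10³ / 113.1 = 66.58 N·m.
J_AB = π(0.0583)⁴/32 = 1.13×10^-6 m⁴; J_BC = π(0.0674)⁴/32 = 2.03×10^-6 m⁴; J_CD = π(0.0339)⁴/32 = 1.30×10^-7 m⁴.
θ = (T/G)·Σ L_i/J_i = (66.58/42.4×10⁹)·(0.708/1.13×10^-6 + 0.348/2.03×10^-6 + 0.587/1.30×10^-7) = 8.359×10^-3 rad.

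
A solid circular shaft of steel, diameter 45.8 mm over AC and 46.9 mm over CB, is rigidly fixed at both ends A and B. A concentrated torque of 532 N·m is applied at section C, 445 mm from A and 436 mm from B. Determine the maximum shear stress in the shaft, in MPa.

13.9 MPa

Compatibility: T_A·a/J_AC = T_B·b/J_CB with T_A + T_B = T₀.
J_AC = 4.32×10^-7 m⁴, J_CB = 4.75×10^-7 m⁴, so T_A = T₀·(J_AC/a)/((J_AC/a)+(J_CB/b)) = 250.7 N·m, T_B = 281.3 N·m.
τ in each portion: τ_AC = 1.33×10^7 Pa, τ_CB = 1.39×10^7 Pa; maximum is in CB.
τ_max = T_CB·r/J = 281.3·0.0234/4.75×10^-7 = 1.389×10^7 Pa.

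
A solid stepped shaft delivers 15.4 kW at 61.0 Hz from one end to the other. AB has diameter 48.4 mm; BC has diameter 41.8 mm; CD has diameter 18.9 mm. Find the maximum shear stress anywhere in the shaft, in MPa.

ω = 2π·61.0 = 383.3 rad/s, so T = P/ω = 15.4×10³ / 383.3 = 40.18 N·m.
Under the same torque, τ_max = 16T/(πd³) is largest where d is smallest — segment CD (d = 18.9 mm).
τ_max = 16·40.18/(π·(0.0189)³) = 3.031×10^7 Pa.

30.3 MPa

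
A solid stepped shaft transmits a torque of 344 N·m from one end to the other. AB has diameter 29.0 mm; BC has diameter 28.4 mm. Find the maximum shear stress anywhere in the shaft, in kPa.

Under the same torque, τ_max = 16T/(πd³) is largest where d is smallest — segment BC (d = 28.4 mm).
τ_max = 16·344.0/(π·(0.0284)³) = 7.648×10^7 Pa.

76500 kPa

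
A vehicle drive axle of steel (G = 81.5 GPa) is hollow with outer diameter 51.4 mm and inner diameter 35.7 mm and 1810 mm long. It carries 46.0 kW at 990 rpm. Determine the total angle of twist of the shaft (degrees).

1.07°

ω = 2π·990/60 = 103.7 rad/s, so T = P/ω = 46.0×10³ / 103.7 = 443.7 N·m.
J = π(d_o⁴ − d_i⁴)/32 = π(0.0514⁴ − 0.0357⁴)/32 = 5.258×10^-7 m⁴.
θ = T·L/(G·J) = 443.7 × 1.81 / (81.5×10⁹ × 5.258×10^-7) = 0.01874 rad.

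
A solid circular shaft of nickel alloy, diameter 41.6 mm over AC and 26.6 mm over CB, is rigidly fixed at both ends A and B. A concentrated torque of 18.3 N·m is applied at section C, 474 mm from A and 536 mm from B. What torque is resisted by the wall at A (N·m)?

15.9 N·m

Compatibility: T_A·a/J_AC = T_B·b/J_CB with T_A + T_B = T₀.
J_AC = 2.94×10^-7 m⁴, J_CB = 4.92×10^-8 m⁴, so T_A = T₀·(J_AC/a)/((J_AC/a)+(J_CB/b)) = 15.94 N·m, T_B = 2.357 N·m.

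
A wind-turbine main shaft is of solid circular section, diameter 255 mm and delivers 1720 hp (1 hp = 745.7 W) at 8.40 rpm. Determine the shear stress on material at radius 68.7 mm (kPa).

ω = 2π·8.40/60 = 0.8796 rad/s, so T = P/ω = 1720×745.7 / 0.8796 = 1.458e6 N·m.
J = πd⁴/32 = π(0.255)⁴/32 = 4.151×10^-4 m⁴.
Shear stress varies linearly with radius: τ = T·r/J = 1.458e6 × 0.0687 / 4.151×10^-4 = 2.413×10^8 Pa.

241000 kPa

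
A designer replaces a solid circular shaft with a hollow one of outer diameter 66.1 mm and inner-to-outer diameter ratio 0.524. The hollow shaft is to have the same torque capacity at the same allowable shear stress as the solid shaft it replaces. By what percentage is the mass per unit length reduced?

23.6 %

Equal τ_max and T ⇒ the solid shaft needs d_s³ = d_o³(1−k⁴), so d_s = 66.1·(1−0.524⁴)^(1/3) = 64.40 mm.
Area ratio A_h/A_s = d_o²(1−k²)/d_s² = (1−k²)/(1−k⁴)^(2/3) = 0.7643.
Mass saving = 1 − 0.7643 = 23.6 %.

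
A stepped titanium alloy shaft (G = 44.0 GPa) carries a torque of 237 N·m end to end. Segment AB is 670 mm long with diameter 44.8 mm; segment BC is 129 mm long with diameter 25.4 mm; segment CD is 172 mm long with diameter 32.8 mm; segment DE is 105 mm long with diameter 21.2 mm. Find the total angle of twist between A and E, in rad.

J_AB = π(0.0448)⁴/32 = 3.95×10^-7 m⁴; J_BC = π(0.0254)⁴/32 = 4.09×10^-8 m⁴; J_CD = π(0.0328)⁴/32 = 1.14×10^-7 m⁴; J_DE = π(0.0212)⁴/32 = 1.98×10^-8 m⁴.
θ = (T/G)·Σ L_i/J_i = (237.0/44.0×10⁹)·(0.670/3.95×10^-7 + 0.129/4.09×10^-8 + 0.172/1.14×10^-7 + 0.105/1.98×10^-8) = 0.06280 rad.

0.0628 rad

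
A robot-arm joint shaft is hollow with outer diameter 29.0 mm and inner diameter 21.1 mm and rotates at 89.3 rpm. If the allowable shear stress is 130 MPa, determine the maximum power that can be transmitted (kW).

J = π(d_o⁴ − d_i⁴)/32 = π(0.0290⁴ − 0.0211⁴)/32 = 4.998×10^-8 m⁴.
T_max = τ_allow·J/r = 1.30×10^8 × 4.998×10^-8 / 0.0145 = 448.1 N·m.
ω = 2π·89.3/60 = 9.351 rad/s, so P_max = T_max·ω = 4190 W.

4.19 kW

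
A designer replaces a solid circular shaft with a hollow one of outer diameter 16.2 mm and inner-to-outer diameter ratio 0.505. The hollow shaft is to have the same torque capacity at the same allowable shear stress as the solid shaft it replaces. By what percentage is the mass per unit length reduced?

22.1 %

Equal τ_max and T ⇒ the solid shaft needs d_s³ = d_o³(1−k⁴), so d_s = 16.2·(1−0.505⁴)^(1/3) = 15.84 mm.
Area ratio A_h/A_s = d_o²(1−k²)/d_s² = (1−k²)/(1−k⁴)^(2/3) = 0.7791.
Mass saving = 1 − 0.7791 = 22.1 %.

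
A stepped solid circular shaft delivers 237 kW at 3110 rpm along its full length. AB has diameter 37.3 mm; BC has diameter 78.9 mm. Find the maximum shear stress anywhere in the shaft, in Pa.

ω = 2π·3110/60 = 325.7 rad/s, so T = P/ω = 237×10³ / 325.7 = 727.7 N·m.
Under the same torque, τ_max = 16T/(πd³) is largest where d is smallest — segment AB (d = 37.3 mm).
τ_max = 16·727.7/(π·(0.0373)³) = 7.142×10^7 Pa.

7.14e7 Pa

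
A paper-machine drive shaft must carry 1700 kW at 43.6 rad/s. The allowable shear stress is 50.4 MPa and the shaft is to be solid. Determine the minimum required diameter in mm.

158 mm

ω = 43.6 rad/s, so T = P/ω = 1700×10³ / 43.60 = 38990 N·m.
For a solid shaft τ_max = 16T/(πd³), so d = (16T/(π τ_allow))^(1/3) = (16·38990/(π·5.04×10^7))^(1/3) = 0.1579 m.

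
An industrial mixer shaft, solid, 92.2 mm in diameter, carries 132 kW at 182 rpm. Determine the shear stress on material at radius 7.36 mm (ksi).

ω = 2π·182/60 = 19.06 rad/s, so T = P/ω = 132×10³ / 19.06 = 6926 N·m.
J = πd⁴/32 = π(0.0922)⁴/32 = 7.095×10^-6 m⁴.
Shear stress varies linearly with radius: τ = T·r/J = 6926 × 0.00736 / 7.095×10^-6 = 7.185×10^6 Pa.

1.04 ksi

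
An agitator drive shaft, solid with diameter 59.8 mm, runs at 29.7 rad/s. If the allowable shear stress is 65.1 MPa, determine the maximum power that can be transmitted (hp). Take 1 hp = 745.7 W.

J = πd⁴/32 = π(0.0598)⁴/32 = 1.255×10^-6 m⁴.
T_max = τ_allow·J/r = 6.51×10^7 × 1.255×10^-6 / 0.0299 = 2733 N·m.
ω = 29.7 rad/s, so P_max = T_max·ω = 8.118×10^4 W.

109 hp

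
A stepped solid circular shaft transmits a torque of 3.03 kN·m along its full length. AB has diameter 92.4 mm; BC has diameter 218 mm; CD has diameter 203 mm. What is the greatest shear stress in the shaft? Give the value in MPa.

19.6 MPa

Under the same torque, τ_max = 16T/(πd³) is largest where d is smallest — segment AB (d = 92.4 mm).
τ_max = 16·3030/(π·(0.0924)³) = 1.956×10^7 Pa.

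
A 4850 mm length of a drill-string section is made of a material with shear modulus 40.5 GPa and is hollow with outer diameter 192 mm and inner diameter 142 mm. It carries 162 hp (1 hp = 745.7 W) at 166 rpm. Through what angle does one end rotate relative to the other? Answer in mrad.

8.90 mrad

ω = 2π·166/60 = 17.38 rad/s, so T = P/ω = 162×745.7 / 17.38 = 6949 N·m.
J = π(d_o⁴ − d_i⁴)/32 = π(0.192⁴ − 0.142⁴)/32 = 9.350×10^-5 m⁴.
θ = T·L/(G·J) = 6949 × 4.85 / (40.5×10⁹ × 9.350×10^-5) = 8.901×10^-3 rad.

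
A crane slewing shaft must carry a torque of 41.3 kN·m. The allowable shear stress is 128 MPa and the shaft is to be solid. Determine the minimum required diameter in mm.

For a solid shaft τ_max = 16T/(πd³), so d = (16T/(π τ_allow))^(1/3) = (16·41300/(π·1.28×10^8))^(1/3) = 0.1180 m.

118 mm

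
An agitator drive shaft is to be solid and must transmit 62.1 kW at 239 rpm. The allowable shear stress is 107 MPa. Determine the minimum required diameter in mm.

ω = 2π·239/60 = 25.03 rad/s, so T = P/ω = 62.1×10³ / 25.03 = 2481 N·m.
For a solid shaft τ_max = 16T/(πd³), so d = (16T/(π τ_allow))^(1/3) = (16·2481/(π·1.07×10^8))^(1/3) = 0.04906 m.

49.1 mm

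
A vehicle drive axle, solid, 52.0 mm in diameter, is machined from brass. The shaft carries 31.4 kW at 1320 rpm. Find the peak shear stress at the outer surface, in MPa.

8.23 MPa

ω = 2π·1320/60 = 138.2 rad/s, so T = P/ω = 31.4×10³ / 138.2 = 227.2 N·m.
J = πd⁴/32 = π(0.0520)⁴/32 = 7.178×10^-7 m⁴.
τ_max = T·r/J = 227.2 × 0.0260 / 7.178×10^-7 = 8.228×10^6 Pa.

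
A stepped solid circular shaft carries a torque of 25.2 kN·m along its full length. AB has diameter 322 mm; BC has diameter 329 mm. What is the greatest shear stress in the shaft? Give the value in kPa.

3840 kPa

Under the same torque, τ_max = 16T/(πd³) is largest where d is smallest — segment AB (d = 322 mm).
τ_max = 16·25200/(π·(0.322)³) = 3.844×10^6 Pa.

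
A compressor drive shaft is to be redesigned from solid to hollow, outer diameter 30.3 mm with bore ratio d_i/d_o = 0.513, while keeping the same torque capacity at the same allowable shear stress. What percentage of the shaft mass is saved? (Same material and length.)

22.7 %

Equal τ_max and T ⇒ the solid shaft needs d_s³ = d_o³(1−k⁴), so d_s = 30.3·(1−0.513⁴)^(1/3) = 29.58 mm.
Area ratio A_h/A_s = d_o²(1−k²)/d_s² = (1−k²)/(1−k⁴)^(2/3) = 0.7729.
Mass saving = 1 − 0.7729 = 22.7 %.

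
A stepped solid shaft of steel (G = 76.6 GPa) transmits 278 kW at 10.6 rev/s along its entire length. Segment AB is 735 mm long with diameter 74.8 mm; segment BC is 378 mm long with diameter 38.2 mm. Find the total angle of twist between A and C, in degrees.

6.39°

ω = 2π·10.6 = 66.60 rad/s, so T = P/ω = 278×10³ / 66.60 = 4174 N·m.
J_AB = π(0.0748)⁴/32 = 3.07×10^-6 m⁴; J_BC = π(0.0382)⁴/32 = 2.09×10^-7 m⁴.
θ = (T/G)·Σ L_i/J_i = (4174/76.6×10⁹)·(0.735/3.07×10^-6 + 0.378/2.09×10^-7) = 0.1116 rad.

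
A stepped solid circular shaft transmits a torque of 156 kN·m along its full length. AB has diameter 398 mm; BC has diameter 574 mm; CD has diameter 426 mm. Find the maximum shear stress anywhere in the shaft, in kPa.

12600 kPa

Under the same torque, τ_max = 16T/(πd³) is largest where d is smallest — segment AB (d = 398 mm).
τ_max = 16·156000/(π·(0.398)³) = 1.260×10^7 Pa.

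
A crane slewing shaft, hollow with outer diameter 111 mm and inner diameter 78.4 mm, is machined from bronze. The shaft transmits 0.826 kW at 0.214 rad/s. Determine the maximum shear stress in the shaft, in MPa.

19.1 MPa

ω = 0.214 rad/s, so T = P/ω = 0.826×10³ / 0.2140 = 3860 N·m.
J = π(d_o⁴ − d_i⁴)/32 = π(0.111⁴ − 0.0784⁴)/32 = 1.119×10^-5 m⁴.
τ_max = T·r/J = 3860 × 0.0555 / 1.119×10^-5 = 1.914×10^7 Pa.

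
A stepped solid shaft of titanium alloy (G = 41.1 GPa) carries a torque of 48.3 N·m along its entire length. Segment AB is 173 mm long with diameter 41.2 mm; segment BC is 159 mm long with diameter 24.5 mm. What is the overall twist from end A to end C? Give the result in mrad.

6.00 mrad

J_AB = π(0.0412)⁴/32 = 2.83×10^-7 m⁴; J_BC = π(0.0245)⁴/32 = 3.54×10^-8 m⁴.
θ = (T/G)·Σ L_i/J_i = (48.30/41.1×10⁹)·(0.173/2.83×10^-7 + 0.159/3.54×10^-8) = 6.001×10^-3 rad.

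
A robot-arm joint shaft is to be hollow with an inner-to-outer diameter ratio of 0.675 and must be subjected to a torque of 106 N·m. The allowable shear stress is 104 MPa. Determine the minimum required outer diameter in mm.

18.7 mm

For a hollow shaft with d_i/d_o = 0.675: τ_max = 16T/(π d_o³ (1−k⁴)), so d_o = [16T/(π τ_allow (1−k⁴))]^(1/3) = [16·106.0/(π·1.04×10^8·0.7924)]^(1/3) = 0.01871 m.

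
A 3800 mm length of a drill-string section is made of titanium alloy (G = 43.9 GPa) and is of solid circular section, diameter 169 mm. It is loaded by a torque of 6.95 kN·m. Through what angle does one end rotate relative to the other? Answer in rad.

0.00751 rad

J = πd⁴/32 = π(0.169)⁴/32 = 8.008×10^-5 m⁴.
θ = T·L/(G·J) = 6950 × 3.80 / (43.9×10⁹ × 8.008×10^-5) = 7.512×10^-3 rad.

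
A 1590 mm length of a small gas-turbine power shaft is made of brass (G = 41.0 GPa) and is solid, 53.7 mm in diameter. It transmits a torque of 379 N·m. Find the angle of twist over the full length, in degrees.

J = πd⁴/32 = π(0.0537)⁴/32 = 8.164×10^-7 m⁴.
θ = T·L/(G·J) = 379.0 × 1.59 / (41.0×10⁹ × 8.164×10^-7) = 0.01800 rad.

1.03°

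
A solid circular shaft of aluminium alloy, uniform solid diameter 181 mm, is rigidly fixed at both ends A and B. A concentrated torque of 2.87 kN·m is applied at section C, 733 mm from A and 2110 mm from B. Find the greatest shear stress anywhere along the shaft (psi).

With uniform GJ and both ends fixed, compatibility θ_AC = θ_CB gives T_A·a = T_B·b, together with T_A + T_B = T₀.
T_A = T₀·b/(a+b) = 2870·2110/2843 = 2130 N·m; T_B = 740.0 N·m.
τ in each portion: τ_AC = 1.83×10^6 Pa, τ_CB = 6.36×10^5 Pa; maximum is in AC.
τ_max = T_AC·r/J = 2130·0.0905/1.05×10^-4 = 1.829×10^6 Pa.

265 psi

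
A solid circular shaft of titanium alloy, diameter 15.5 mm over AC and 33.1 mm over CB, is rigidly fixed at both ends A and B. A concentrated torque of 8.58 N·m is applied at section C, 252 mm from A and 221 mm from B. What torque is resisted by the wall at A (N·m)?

Compatibility: T_A·a/J_AC = T_B·b/J_CB with T_A + T_B = T₀.
J_AC = 5.67×10^-9 m⁴, J_CB = 1.18×10^-7 m⁴, so T_A = T₀·(J_AC/a)/((J_AC/a)+(J_CB/b)) = 0.3472 N·m, T_B = 8.233 N·m.

0.347 N·m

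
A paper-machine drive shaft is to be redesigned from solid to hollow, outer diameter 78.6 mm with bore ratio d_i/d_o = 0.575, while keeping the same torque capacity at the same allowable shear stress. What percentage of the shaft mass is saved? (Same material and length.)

27.7 %

Equal τ_max and T ⇒ the solid shaft needs d_s³ = d_o³(1−k⁴), so d_s = 78.6·(1−0.575⁴)^(1/3) = 75.62 mm.
Area ratio A_h/A_s = d_o²(1−k²)/d_s² = (1−k²)/(1−k⁴)^(2/3) = 0.7231.
Mass saving = 1 − 0.7231 = 27.7 %.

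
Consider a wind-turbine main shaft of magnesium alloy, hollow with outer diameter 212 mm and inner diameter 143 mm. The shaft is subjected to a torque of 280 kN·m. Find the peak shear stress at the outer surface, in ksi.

27.4 ksi

J = π(d_o⁴ − d_i⁴)/32 = π(0.212⁴ − 0.143⁴)/32 = 1.573×10^-4 m⁴.
τ_max = T·r/J = 280000 × 0.106 / 1.573×10^-4 = 1.887×10^8 Pa.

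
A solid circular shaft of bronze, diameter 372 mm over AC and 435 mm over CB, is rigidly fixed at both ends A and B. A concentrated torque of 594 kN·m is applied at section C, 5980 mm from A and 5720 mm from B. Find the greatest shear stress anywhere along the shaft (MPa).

Compatibility: T_A·a/J_AC = T_B·b/J_CB with T_A + T_B = T₀.
J_AC = 1.88×10^-3 m⁴, J_CB = 3.52×10^-3 m⁴, so T_A = T₀·(J_AC/a)/((J_AC/a)+(J_CB/b)) = 201000 N·m, T_B = 393000 N·m.
τ in each portion: τ_AC = 1.99×10^7 Pa, τ_CB = 2.43×10^7 Pa; maximum is in CB.
τ_max = T_CB·r/J = 393000·0.217/3.52×10^-3 = 2.431×10^7 Pa.

24.3 MPa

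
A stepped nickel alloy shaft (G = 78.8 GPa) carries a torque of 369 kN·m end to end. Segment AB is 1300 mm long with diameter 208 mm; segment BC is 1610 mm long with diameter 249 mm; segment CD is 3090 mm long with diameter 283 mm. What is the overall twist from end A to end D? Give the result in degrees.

J_AB = π(0.208)⁴/32 = 1.84×10^-4 m⁴; J_BC = π(0.249)⁴/32 = 3.77×10^-4 m⁴; J_CD = π(0.283)⁴/32 = 6.30×10^-4 m⁴.
θ = (T/G)·Σ L_i/J_i = (369000/78.8×10⁹)·(1.30/1.84×10^-4 + 1.61/3.77×10^-4 + 3.09/6.30×10^-4) = 0.07608 rad.

4.36°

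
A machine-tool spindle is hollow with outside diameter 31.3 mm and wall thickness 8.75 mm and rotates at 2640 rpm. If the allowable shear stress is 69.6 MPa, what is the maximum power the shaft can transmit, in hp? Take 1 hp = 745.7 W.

149 hp

J = π(d_o⁴ − d_i⁴)/32 = π(0.0313⁴ − 0.0138⁴)/32 = 9.067×10^-8 m⁴.
T_max = τ_allow·J/r = 6.96×10^7 × 9.067×10^-8 / 0.0157 = 403.2 N·m.
ω = 2π·2640/60 = 276.5 rad/s, so P_max = T_max·ω = 1.115×10^5 W.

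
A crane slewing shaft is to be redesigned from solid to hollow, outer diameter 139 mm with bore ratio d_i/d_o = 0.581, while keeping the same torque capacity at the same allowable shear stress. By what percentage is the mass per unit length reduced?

Equal τ_max and T ⇒ the solid shaft needs d_s³ = d_o³(1−k⁴), so d_s = 139·(1−0.581⁴)^(1/3) = 133.5 mm.
Area ratio A_h/A_s = d_o²(1−k²)/d_s² = (1−k²)/(1−k⁴)^(2/3) = 0.7181.
Mass saving = 1 − 0.7181 = 28.2 %.

28.2 %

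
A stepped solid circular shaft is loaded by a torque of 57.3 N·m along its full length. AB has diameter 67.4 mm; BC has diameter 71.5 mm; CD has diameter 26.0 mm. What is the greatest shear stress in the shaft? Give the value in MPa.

Under the same torque, τ_max = 16T/(πd³) is largest where d is smallest — segment CD (d = 26.0 mm).
τ_max = 16·57.30/(π·(0.0260)³) = 1.660×10^7 Pa.

16.6 MPa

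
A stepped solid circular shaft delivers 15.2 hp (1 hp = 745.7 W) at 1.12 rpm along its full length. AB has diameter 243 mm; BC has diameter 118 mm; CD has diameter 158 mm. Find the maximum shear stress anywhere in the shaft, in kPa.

ω = 2π·1.12/60 = 0.1173 rad/s, so T = P/ω = 15.2×745.7 / 0.1173 = 96640 N·m.
Under the same torque, τ_max = 16T/(πd³) is largest where d is smallest — segment BC (d = 118 mm).
τ_max = 16·96640/(π·(0.118)³) = 2.996×10^8 Pa.

300000 kPa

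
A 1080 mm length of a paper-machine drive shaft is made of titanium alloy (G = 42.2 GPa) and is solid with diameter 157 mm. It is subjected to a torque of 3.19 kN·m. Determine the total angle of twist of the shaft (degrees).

J = πd⁴/32 = π(0.157)⁴/32 = 5.965×10^-5 m⁴.
θ = T·L/(G·J) = 3190 × 1.08 / (42.2×10⁹ × 5.965×10^-5) = 1.369×10^-3 rad.

0.0784°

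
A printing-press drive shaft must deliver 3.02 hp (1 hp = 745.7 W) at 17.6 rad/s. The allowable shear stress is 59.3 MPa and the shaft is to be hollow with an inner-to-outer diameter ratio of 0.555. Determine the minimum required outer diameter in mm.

ω = 17.6 rad/s, so T = P/ω = 3.02×745.7 / 17.60 = 128.0 N·m.
For a hollow shaft with d_i/d_o = 0.555: τ_max = 16T/(π d_o³ (1−k⁴)), so d_o = [16T/(π τ_allow (1−k⁴))]^(1/3) = [16·128.0/(π·5.93×10^7·0.9051)]^(1/3) = 0.02298 m.

23.0 mm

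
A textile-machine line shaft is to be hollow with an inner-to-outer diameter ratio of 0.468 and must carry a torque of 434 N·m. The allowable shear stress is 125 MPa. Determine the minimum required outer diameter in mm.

For a hollow shaft with d_i/d_o = 0.468: τ_max = 16T/(π d_o³ (1−k⁴)), so d_o = [16T/(π τ_allow (1−k⁴))]^(1/3) = [16·434.0/(π·1.25×10^8·0.9520)]^(1/3) = 0.02648 m.

26.5 mm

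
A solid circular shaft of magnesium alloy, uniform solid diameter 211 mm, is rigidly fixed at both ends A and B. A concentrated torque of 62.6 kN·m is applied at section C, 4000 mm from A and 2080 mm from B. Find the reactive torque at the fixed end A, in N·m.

With uniform GJ and both ends fixed, compatibility θ_AC = θ_CB gives T_A·a = T_B·b, together with T_A + T_B = T₀.
T_A = T₀·b/(a+b) = 62600·2080/6080 = 21420 N·m; T_B = 41180 N·m.

21400 N·m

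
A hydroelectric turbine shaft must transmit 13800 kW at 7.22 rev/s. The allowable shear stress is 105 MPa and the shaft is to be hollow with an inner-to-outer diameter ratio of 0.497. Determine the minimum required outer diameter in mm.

ω = 2π·7.22 = 45.36 rad/s, so T = P/ω = 13800×10³ / 45.36 = 304200 N·m.
For a hollow shaft with d_i/d_o = 0.497: τ_max = 16T/(π d_o³ (1−k⁴)), so d_o = [16T/(π τ_allow (1−k⁴))]^(1/3) = [16·304200/(π·1.05×10^8·0.9390)]^(1/3) = 0.2505 m.

250 mm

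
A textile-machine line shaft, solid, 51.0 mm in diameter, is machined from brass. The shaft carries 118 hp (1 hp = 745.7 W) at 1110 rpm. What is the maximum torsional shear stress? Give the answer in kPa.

ω = 2π·1110/60 = 116.2 rad/s, so T = P/ω = 118×745.7 / 116.2 = 757.0 N·m.
J = πd⁴/32 = π(0.0510)⁴/32 = 6.642×10^-7 m⁴.
τ_max = T·r/J = 757.0 × 0.0255 / 6.642×10^-7 = 2.906×10^7 Pa.

29100 kPa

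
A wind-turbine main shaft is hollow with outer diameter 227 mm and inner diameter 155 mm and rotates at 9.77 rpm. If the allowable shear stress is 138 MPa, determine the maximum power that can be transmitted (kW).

254 kW

J = π(d_o⁴ − d_i⁴)/32 = π(0.227⁴ − 0.155⁴)/32 = 2.040×10^-4 m⁴.
T_max = τ_allow·J/r = 1.38×10^8 × 2.040×10^-4 / 0.114 = 248000 N·m.
ω = 2π·9.77/60 = 1.023 rad/s, so P_max = T_max·ω = 2.538×10^5 W.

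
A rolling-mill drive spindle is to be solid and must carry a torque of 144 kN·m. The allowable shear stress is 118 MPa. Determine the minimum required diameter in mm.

184 mm

For a solid shaft τ_max = 16T/(πd³), so d = (16T/(π τ_allow))^(1/3) = (16·144000/(π·1.18×10^8))^(1/3) = 0.1839 m.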